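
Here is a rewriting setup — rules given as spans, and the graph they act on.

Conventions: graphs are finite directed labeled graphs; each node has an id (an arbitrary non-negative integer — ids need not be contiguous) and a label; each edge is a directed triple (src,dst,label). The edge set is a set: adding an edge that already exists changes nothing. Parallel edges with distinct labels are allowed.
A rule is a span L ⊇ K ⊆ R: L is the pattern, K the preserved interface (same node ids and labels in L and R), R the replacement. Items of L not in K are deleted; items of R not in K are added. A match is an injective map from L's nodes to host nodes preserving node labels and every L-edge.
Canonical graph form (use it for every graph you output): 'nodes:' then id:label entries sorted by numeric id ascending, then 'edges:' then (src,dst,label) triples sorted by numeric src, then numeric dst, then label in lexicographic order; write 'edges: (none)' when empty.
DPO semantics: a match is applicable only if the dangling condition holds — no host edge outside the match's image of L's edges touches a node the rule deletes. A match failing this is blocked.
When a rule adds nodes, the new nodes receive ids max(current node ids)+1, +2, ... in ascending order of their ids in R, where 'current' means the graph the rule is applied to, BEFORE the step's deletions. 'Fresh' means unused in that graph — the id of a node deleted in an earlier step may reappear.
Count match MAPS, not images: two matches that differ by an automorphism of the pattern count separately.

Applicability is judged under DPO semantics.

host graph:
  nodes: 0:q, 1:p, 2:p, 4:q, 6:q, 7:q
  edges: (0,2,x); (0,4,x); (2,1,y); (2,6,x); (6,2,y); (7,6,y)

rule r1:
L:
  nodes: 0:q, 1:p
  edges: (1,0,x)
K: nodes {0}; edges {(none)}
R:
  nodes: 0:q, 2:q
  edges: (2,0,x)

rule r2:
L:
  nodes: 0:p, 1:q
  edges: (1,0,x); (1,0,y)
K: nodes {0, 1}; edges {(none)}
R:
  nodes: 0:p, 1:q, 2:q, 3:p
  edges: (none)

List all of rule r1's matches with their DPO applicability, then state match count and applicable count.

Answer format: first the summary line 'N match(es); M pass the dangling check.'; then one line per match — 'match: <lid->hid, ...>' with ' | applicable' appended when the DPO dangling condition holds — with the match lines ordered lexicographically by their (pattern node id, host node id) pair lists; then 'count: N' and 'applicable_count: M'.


1 match(es); 0 pass the dangling check.
match: 0->6, 1->2
count: 1
applicable_count: 0


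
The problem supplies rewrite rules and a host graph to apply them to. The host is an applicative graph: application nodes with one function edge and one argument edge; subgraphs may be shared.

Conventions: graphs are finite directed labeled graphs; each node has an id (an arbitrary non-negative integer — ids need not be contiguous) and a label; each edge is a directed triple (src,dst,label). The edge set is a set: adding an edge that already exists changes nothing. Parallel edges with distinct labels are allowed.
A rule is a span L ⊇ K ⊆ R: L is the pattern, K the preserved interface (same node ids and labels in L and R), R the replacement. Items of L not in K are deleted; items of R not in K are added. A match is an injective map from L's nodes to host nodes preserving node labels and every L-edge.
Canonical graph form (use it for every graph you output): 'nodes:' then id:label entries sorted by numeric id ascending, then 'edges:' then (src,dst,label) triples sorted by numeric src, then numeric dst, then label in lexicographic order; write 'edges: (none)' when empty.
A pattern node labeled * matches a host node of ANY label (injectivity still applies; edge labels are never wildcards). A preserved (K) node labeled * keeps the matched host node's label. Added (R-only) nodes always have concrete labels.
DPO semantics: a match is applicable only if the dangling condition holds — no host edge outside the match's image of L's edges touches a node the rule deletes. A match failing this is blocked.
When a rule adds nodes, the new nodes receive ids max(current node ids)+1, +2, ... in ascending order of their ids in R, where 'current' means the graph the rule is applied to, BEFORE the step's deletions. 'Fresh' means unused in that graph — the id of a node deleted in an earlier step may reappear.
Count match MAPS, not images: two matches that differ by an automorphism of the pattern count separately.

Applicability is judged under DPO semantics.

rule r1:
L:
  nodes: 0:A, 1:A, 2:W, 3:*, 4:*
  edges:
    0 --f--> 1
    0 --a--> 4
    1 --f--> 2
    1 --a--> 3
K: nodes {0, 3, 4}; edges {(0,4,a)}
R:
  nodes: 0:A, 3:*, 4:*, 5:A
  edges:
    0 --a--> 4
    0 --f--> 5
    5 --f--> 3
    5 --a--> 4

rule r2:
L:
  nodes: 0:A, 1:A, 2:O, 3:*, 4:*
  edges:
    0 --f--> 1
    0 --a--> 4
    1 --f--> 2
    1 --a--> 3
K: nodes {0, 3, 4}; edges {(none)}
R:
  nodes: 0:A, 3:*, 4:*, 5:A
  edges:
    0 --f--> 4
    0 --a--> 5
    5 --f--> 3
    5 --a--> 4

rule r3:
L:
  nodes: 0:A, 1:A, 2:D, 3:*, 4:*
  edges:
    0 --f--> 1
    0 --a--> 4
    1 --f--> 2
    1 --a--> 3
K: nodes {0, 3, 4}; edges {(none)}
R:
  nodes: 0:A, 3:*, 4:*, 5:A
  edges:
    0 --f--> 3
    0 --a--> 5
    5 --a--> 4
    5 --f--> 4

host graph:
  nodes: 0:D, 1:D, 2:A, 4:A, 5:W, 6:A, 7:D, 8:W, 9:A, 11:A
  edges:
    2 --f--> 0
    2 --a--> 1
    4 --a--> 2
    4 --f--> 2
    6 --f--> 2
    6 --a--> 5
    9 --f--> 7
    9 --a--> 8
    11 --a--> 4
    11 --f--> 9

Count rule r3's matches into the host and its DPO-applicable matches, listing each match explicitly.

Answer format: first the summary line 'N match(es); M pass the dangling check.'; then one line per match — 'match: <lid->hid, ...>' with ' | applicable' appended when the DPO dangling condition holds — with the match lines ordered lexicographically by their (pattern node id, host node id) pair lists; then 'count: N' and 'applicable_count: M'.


2 match(es); 1 pass the dangling check.
match: 0->6, 1->2, 2->0, 3->1, 4->5
match: 0->11, 1->9, 2->7, 3->8, 4->4 | applicable
count: 2
applicable_count: 1


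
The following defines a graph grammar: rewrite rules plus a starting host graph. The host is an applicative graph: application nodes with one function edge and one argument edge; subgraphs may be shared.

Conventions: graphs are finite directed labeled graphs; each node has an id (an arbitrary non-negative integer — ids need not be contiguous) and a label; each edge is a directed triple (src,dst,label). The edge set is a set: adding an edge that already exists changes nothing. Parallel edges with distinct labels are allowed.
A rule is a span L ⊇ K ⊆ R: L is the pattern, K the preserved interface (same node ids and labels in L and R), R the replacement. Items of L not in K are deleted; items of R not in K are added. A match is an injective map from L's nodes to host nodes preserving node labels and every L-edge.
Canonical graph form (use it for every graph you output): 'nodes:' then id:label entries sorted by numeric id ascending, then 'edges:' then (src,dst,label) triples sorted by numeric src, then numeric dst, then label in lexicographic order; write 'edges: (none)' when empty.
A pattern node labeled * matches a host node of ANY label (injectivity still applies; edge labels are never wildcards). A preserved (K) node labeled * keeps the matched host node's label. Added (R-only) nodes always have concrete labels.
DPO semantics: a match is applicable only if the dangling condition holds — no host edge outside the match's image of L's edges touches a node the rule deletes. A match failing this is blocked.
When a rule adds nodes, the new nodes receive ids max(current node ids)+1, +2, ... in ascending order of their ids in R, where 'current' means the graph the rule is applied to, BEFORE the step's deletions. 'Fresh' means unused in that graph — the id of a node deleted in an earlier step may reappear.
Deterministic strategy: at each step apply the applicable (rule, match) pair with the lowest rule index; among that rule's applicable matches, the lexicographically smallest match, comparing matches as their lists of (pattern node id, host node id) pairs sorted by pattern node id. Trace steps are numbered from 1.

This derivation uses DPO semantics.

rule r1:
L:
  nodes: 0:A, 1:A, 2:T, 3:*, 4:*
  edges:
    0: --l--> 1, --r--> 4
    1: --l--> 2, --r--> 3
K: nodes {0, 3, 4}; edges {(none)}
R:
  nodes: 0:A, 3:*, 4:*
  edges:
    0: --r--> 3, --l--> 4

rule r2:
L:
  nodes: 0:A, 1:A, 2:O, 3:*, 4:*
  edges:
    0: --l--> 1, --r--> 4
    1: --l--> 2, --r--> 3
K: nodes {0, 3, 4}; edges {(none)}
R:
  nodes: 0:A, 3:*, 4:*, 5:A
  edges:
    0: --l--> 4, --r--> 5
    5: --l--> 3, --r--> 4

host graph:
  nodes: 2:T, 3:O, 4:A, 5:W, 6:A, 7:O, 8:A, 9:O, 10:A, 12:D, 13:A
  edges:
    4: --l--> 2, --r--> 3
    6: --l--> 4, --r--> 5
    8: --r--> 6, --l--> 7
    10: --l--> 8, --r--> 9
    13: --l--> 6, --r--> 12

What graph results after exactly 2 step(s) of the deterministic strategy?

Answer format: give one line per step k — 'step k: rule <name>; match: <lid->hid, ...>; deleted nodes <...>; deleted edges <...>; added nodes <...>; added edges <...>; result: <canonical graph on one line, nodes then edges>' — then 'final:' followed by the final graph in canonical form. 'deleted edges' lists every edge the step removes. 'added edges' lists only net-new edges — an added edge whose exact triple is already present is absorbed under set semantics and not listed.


step 1: rule r1; match: 0->6, 1->4, 2->2, 3->3, 4->5; deleted nodes 2, 4; deleted edges (4,2,l); (4,3,r); (6,4,l); (6,5,r); added nodes (none); added edges (6,3,r); (6,5,l); result: nodes: 3:O, 5:W, 6:A, 7:O, 8:A, 9:O, 10:A, 12:D, 13:A edges: (6,3,r); (6,5,l); (8,6,r); (8,7,l); (10,8,l); (10,9,r); (13,6,l); (13,12,r)
step 2: rule r2; match: 0->10, 1->8, 2->7, 3->6, 4->9; deleted nodes 7, 8; deleted edges (8,6,r); (8,7,l); (10,8,l); (10,9,r); added nodes 14; added edges (10,9,l); (10,14,r); (14,6,l); (14,9,r); result: nodes: 3:O, 5:W, 6:A, 9:O, 10:A, 12:D, 13:A, 14:A edges: (6,3,r); (6,5,l); (10,9,l); (10,14,r); (13,6,l); (13,12,r); (14,6,l); (14,9,r)
final:
nodes: 3:O, 5:W, 6:A, 9:O, 10:A, 12:D, 13:A, 14:A
edges: (6,3,r); (6,5,l); (10,9,l); (10,14,r); (13,6,l); (13,12,r); (14,6,l); (14,9,r)


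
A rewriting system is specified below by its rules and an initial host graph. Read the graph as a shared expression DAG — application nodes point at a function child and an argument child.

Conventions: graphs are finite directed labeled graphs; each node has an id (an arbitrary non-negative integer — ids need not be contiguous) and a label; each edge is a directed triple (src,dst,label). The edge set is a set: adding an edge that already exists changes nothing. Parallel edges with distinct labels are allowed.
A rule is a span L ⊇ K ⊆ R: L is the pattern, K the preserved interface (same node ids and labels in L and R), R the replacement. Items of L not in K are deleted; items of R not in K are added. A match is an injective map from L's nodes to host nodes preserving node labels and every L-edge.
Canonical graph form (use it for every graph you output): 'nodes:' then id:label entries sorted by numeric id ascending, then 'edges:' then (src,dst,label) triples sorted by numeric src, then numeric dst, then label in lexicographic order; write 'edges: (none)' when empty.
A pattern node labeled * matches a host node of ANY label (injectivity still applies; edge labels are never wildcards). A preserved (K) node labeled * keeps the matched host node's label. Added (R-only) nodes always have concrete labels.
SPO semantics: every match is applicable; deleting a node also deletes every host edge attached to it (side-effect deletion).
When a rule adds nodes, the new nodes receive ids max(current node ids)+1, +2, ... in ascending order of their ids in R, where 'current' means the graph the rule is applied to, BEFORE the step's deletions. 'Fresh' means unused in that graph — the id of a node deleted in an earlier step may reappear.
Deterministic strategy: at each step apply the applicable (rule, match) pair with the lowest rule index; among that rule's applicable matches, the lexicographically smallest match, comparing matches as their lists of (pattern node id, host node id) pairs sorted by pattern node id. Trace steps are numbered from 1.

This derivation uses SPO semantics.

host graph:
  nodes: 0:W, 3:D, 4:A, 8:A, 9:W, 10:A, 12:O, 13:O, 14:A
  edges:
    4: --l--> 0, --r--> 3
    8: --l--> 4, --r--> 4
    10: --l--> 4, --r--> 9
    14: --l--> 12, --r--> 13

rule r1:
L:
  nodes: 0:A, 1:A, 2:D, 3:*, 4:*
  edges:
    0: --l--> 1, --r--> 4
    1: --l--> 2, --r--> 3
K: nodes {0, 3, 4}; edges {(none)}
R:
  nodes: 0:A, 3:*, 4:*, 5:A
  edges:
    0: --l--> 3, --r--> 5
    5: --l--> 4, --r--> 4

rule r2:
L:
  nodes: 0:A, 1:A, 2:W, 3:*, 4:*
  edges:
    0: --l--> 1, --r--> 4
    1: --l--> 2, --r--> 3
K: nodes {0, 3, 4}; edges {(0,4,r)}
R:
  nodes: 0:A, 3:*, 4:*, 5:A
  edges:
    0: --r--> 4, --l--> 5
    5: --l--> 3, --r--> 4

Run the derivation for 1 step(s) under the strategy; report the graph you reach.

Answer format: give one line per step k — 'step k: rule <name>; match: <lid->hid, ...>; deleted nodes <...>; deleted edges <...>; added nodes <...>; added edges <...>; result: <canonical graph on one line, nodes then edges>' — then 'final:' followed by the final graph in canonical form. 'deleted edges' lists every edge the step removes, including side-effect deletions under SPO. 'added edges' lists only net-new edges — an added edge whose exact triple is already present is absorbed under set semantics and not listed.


step 1: rule r2; match: 0->10, 1->4, 2->0, 3->3, 4->9; deleted nodes 0, 4; deleted edges (4,0,l); (4,3,r); (8,4,l); (8,4,r); (10,4,l); added nodes 15; added edges (10,15,l); (15,3,l); (15,9,r); result: nodes: 3:D, 8:A, 9:W, 10:A, 12:O, 13:O, 14:A, 15:A edges: (10,9,r); (10,15,l); (14,12,l); (14,13,r); (15,3,l); (15,9,r)
final:
nodes: 3:D, 8:A, 9:W, 10:A, 12:O, 13:O, 14:A, 15:A
edges: (10,9,r); (10,15,l); (14,12,l); (14,13,r); (15,3,l); (15,9,r)


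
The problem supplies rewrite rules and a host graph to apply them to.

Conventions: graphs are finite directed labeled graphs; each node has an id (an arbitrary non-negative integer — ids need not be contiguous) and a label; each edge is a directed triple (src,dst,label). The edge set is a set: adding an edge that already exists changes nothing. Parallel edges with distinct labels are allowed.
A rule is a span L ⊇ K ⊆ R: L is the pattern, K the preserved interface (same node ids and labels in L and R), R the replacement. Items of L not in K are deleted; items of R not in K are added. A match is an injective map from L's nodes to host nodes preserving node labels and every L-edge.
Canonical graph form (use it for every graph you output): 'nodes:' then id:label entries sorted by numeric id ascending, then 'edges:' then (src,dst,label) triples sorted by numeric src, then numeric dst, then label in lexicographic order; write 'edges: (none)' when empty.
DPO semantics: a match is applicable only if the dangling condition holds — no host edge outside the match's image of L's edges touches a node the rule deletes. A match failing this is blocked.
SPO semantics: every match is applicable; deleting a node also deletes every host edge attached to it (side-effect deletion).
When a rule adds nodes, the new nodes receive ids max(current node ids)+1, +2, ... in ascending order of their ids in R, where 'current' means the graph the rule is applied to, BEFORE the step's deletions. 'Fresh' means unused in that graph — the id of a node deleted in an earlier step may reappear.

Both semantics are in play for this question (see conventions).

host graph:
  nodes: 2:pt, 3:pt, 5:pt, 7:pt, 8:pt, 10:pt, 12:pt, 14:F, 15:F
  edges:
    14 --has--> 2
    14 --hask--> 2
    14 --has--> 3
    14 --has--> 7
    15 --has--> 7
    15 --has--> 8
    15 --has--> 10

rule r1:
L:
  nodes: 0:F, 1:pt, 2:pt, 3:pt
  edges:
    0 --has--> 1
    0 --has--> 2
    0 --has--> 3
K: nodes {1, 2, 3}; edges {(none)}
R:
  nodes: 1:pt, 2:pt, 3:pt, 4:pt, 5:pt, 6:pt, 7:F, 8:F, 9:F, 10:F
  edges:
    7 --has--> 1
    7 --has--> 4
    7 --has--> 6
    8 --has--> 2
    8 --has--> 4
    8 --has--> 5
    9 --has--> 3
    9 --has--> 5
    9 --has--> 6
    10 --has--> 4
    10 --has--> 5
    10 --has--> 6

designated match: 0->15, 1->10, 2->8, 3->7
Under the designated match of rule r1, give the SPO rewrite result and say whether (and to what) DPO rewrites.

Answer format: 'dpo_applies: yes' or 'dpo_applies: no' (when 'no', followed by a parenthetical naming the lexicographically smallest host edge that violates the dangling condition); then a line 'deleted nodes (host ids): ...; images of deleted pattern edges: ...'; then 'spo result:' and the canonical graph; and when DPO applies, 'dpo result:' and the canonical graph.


dpo_applies: yes
deleted nodes (host ids): 15; images of deleted pattern edges: (15,7,has); (15,8,has); (15,10,has)
spo result:
nodes: 2:pt, 3:pt, 5:pt, 7:pt, 8:pt, 10:pt, 12:pt, 14:F, 16:pt, 17:pt, 18:pt, 19:F, 20:F, 21:F, 22:F
edges: (14,2,has); (14,2,hask); (14,3,has); (14,7,has); (19,10,has); (19,16,has); (19,18,has); (20,8,has); (20,16,has); (20,17,has); (21,7,has); (21,17,has); (21,18,has); (22,16,has); (22,17,has); (22,18,has)
dpo result:
nodes: 2:pt, 3:pt, 5:pt, 7:pt, 8:pt, 10:pt, 12:pt, 14:F, 16:pt, 17:pt, 18:pt, 19:F, 20:F, 21:F, 22:F
edges: (14,2,has); (14,2,hask); (14,3,has); (14,7,has); (19,10,has); (19,16,has); (19,18,has); (20,8,has); (20,16,has); (20,17,has); (21,7,has); (21,17,has); (21,18,has); (22,16,has); (22,17,has); (22,18,has)


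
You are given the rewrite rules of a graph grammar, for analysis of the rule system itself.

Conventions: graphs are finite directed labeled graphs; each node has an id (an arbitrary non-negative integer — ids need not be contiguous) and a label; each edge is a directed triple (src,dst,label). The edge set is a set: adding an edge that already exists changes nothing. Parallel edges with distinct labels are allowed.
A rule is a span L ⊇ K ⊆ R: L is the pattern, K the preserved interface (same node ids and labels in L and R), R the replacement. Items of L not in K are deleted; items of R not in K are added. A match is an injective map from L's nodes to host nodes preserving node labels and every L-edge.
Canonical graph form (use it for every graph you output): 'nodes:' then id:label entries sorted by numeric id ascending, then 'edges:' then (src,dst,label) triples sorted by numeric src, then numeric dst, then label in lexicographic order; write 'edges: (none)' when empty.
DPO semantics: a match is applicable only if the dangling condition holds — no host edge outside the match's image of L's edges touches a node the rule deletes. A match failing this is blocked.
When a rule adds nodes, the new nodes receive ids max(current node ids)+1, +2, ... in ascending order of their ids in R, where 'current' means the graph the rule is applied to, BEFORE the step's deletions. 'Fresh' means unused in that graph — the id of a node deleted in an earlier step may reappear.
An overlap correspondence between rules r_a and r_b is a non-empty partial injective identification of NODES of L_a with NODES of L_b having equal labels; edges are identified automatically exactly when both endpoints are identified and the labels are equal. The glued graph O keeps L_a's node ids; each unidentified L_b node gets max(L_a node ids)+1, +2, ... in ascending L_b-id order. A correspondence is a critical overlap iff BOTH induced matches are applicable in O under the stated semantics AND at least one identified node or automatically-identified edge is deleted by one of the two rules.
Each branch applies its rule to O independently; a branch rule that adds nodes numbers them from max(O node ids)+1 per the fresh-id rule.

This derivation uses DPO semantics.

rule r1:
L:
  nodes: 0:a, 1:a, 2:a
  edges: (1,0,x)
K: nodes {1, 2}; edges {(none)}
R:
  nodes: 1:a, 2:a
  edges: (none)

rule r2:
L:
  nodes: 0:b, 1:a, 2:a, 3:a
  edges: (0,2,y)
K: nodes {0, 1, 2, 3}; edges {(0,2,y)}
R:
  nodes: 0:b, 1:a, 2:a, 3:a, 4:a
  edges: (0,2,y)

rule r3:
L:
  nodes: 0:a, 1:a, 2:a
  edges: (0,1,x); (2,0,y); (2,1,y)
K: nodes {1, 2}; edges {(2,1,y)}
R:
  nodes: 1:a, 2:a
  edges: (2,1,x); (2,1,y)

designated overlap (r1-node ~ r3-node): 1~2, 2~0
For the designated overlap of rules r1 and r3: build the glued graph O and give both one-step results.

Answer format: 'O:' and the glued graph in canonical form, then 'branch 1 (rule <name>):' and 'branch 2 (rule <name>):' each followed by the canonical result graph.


O:
nodes: 0:a, 1:a, 2:a, 3:a
edges: (1,0,x); (1,2,y); (1,3,y); (2,3,x)
branch 1 (rule r1):
nodes: 1:a, 2:a, 3:a
edges: (1,2,y); (1,3,y); (2,3,x)
branch 2 (rule r3):
nodes: 0:a, 1:a, 3:a
edges: (1,0,x); (1,3,x); (1,3,y)


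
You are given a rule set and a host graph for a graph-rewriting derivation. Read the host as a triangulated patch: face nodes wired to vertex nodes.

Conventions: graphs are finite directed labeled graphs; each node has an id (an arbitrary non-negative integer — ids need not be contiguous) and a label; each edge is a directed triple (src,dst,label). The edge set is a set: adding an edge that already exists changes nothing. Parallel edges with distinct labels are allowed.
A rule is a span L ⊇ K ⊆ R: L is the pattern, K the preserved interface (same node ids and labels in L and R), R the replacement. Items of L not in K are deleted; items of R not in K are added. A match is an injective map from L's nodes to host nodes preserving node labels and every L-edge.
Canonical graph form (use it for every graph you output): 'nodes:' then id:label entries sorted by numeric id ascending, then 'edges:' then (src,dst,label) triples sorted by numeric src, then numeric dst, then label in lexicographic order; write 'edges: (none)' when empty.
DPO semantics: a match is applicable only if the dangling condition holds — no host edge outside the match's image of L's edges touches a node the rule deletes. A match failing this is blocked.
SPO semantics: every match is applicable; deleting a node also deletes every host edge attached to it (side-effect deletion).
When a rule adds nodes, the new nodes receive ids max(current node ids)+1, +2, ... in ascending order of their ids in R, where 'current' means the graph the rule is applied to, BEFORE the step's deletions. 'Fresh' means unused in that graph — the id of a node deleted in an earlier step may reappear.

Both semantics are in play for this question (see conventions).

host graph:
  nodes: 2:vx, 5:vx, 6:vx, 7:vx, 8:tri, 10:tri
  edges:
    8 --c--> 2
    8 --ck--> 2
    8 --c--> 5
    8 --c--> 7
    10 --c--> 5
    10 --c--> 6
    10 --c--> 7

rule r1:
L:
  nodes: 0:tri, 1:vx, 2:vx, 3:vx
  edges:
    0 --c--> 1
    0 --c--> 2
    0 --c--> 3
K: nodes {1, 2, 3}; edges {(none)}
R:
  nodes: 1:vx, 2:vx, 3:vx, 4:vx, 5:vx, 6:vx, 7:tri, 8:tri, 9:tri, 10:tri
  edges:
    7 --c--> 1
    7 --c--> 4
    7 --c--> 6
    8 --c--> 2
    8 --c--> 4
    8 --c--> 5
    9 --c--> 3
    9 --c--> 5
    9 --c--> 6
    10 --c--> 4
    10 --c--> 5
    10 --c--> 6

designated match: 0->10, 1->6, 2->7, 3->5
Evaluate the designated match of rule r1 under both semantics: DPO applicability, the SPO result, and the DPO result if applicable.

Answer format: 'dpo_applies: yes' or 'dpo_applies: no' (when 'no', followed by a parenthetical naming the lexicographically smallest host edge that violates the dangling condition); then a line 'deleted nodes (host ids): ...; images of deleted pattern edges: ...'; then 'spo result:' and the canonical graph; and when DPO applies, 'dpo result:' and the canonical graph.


dpo_applies: yes
deleted nodes (host ids): 10; images of deleted pattern edges: (10,5,c); (10,6,c); (10,7,c)
spo result:
nodes: 2:vx, 5:vx, 6:vx, 7:vx, 8:tri, 11:vx, 12:vx, 13:vx, 14:tri, 15:tri, 16:tri, 17:tri
edges: (8,2,c); (8,2,ck); (8,5,c); (8,7,c); (14,6,c); (14,11,c); (14,13,c); (15,7,c); (15,11,c); (15,12,c); (16,5,c); (16,12,c); (16,13,c); (17,11,c); (17,12,c); (17,13,c)
dpo result:
nodes: 2:vx, 5:vx, 6:vx, 7:vx, 8:tri, 11:vx, 12:vx, 13:vx, 14:tri, 15:tri, 16:tri, 17:tri
edges: (8,2,c); (8,2,ck); (8,5,c); (8,7,c); (14,6,c); (14,11,c); (14,13,c); (15,7,c); (15,11,c); (15,12,c); (16,5,c); (16,12,c); (16,13,c); (17,11,c); (17,12,c); (17,13,c)


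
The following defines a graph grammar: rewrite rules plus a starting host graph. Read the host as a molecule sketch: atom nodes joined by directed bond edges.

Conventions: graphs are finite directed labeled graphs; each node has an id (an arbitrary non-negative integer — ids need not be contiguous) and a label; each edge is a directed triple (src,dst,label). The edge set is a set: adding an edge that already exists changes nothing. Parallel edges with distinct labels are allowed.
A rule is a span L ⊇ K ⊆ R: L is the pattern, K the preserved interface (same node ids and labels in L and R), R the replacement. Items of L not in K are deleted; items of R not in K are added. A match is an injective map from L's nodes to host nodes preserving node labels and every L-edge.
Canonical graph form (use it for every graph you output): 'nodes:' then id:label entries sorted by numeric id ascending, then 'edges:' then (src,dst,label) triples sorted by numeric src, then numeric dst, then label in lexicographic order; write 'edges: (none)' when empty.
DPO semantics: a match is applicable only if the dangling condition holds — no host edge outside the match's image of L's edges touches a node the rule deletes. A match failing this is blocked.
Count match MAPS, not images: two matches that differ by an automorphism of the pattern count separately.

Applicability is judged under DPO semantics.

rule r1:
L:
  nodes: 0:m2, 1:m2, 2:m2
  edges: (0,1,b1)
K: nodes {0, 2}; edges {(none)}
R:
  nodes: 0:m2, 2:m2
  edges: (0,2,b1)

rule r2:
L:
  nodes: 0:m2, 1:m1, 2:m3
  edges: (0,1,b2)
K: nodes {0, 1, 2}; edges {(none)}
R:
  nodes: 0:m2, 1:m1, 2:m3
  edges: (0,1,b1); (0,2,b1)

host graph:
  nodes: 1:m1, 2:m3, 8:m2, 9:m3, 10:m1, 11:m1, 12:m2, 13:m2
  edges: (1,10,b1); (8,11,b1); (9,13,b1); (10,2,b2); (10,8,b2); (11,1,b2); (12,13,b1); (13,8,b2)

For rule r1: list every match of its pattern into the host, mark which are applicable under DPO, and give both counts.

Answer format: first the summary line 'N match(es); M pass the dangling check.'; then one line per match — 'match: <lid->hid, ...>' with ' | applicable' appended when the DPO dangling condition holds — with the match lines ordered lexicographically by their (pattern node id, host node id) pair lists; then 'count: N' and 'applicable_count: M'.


1 match(es); 0 pass the dangling check.
match: 0->12, 1->13, 2->8
count: 1
applicable_count: 0


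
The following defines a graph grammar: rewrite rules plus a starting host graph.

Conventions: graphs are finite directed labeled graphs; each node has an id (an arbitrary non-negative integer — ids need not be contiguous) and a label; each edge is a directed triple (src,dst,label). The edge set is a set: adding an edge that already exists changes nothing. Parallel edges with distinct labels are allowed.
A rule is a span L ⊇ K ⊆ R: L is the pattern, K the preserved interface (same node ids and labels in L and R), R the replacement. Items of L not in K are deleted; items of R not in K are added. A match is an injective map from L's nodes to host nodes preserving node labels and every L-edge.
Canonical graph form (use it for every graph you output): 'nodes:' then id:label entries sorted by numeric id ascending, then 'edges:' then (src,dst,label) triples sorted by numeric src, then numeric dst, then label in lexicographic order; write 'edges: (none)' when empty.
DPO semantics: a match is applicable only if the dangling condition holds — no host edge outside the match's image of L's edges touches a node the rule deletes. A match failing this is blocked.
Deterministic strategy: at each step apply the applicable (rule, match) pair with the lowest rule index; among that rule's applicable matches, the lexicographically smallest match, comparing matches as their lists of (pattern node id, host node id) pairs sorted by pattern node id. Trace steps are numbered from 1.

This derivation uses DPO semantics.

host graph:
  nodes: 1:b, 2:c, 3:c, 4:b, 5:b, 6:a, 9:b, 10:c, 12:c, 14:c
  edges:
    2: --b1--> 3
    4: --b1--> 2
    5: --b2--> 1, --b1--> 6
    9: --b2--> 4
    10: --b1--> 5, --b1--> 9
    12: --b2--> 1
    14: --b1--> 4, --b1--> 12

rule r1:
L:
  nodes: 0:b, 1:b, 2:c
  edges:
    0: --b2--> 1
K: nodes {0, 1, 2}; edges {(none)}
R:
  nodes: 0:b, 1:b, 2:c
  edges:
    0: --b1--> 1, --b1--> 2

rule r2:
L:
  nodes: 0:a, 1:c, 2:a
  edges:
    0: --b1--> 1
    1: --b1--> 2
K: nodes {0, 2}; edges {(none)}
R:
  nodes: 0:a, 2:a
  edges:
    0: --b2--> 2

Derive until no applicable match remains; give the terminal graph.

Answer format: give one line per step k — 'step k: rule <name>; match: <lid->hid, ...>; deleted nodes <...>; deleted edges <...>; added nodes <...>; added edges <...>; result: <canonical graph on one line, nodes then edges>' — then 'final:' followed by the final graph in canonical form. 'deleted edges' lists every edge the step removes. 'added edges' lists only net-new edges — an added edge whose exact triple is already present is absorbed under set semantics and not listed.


step 1: rule r1; match: 0->5, 1->1, 2->2; deleted nodes (none); deleted edges (5,1,b2); added nodes (none); added edges (5,1,b1); (5,2,b1); result: nodes: 1:b, 2:c, 3:c, 4:b, 5:b, 6:a, 9:b, 10:c, 12:c, 14:c edges: (2,3,b1); (4,2,b1); (5,1,b1); (5,2,b1); (5,6,b1); (9,4,b2); (10,5,b1); (10,9,b1); (12,1,b2); (14,4,b1); (14,12,b1)
step 2: rule r1; match: 0->9, 1->4, 2->2; deleted nodes (none); deleted edges (9,4,b2); added nodes (none); added edges (9,2,b1); (9,4,b1); result: nodes: 1:b, 2:c, 3:c, 4:b, 5:b, 6:a, 9:b, 10:c, 12:c, 14:c edges: (2,3,b1); (4,2,b1); (5,1,b1); (5,2,b1); (5,6,b1); (9,2,b1); (9,4,b1); (10,5,b1); (10,9,b1); (12,1,b2); (14,4,b1); (14,12,b1)
final:
nodes: 1:b, 2:c, 3:c, 4:b, 5:b, 6:a, 9:b, 10:c, 12:c, 14:c
edges: (2,3,b1); (4,2,b1); (5,1,b1); (5,2,b1); (5,6,b1); (9,2,b1); (9,4,b1); (10,5,b1); (10,9,b1); (12,1,b2); (14,4,b1); (14,12,b1)


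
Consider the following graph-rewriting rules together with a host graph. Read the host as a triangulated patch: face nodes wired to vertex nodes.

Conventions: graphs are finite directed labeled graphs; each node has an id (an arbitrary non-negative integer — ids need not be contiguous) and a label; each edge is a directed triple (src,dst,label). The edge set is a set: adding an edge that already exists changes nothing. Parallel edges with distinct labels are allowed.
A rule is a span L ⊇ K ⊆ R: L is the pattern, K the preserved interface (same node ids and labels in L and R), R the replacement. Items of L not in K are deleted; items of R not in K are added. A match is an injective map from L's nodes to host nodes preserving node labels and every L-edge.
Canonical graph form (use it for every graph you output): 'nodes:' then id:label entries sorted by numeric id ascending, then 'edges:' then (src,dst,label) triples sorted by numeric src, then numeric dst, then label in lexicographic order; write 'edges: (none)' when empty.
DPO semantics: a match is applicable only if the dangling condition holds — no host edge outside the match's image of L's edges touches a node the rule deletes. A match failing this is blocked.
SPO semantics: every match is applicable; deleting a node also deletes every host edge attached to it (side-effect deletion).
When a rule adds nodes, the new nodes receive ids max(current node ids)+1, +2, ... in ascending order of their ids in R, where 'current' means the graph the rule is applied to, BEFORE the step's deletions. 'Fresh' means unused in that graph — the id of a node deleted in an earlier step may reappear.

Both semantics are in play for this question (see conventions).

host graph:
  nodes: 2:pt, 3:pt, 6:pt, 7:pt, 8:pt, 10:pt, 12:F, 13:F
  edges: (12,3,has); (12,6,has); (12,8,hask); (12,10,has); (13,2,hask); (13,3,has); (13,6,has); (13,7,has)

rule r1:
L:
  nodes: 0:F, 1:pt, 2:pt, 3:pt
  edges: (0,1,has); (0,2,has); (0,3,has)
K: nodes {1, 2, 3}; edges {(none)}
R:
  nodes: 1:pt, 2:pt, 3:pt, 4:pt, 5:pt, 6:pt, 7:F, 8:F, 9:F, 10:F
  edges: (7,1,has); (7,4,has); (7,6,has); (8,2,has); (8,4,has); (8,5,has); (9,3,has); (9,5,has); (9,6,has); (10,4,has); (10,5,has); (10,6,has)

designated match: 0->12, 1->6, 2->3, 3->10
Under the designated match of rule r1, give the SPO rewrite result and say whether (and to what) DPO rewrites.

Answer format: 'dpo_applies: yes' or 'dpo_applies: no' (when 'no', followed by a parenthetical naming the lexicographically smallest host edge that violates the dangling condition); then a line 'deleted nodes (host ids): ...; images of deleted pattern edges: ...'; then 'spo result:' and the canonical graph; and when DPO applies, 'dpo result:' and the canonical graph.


dpo_applies: no
(the rule deletes node 12, which keeps host edge (12,8,hask) outside the match image — the dangling condition fails, DPO blocks; SPO proceeds and side-deletes such edges)
deleted nodes (host ids): 12; images of deleted pattern edges: (12,3,has); (12,6,has); (12,10,has)
spo result:
nodes: 2:pt, 3:pt, 6:pt, 7:pt, 8:pt, 10:pt, 13:F, 14:pt, 15:pt, 16:pt, 17:F, 18:F, 19:F, 20:F
edges: (13,2,hask); (13,3,has); (13,6,has); (13,7,has); (17,6,has); (17,14,has); (17,16,has); (18,3,has); (18,14,has); (18,15,has); (19,10,has); (19,15,has); (19,16,has); (20,14,has); (20,15,has); (20,16,has)


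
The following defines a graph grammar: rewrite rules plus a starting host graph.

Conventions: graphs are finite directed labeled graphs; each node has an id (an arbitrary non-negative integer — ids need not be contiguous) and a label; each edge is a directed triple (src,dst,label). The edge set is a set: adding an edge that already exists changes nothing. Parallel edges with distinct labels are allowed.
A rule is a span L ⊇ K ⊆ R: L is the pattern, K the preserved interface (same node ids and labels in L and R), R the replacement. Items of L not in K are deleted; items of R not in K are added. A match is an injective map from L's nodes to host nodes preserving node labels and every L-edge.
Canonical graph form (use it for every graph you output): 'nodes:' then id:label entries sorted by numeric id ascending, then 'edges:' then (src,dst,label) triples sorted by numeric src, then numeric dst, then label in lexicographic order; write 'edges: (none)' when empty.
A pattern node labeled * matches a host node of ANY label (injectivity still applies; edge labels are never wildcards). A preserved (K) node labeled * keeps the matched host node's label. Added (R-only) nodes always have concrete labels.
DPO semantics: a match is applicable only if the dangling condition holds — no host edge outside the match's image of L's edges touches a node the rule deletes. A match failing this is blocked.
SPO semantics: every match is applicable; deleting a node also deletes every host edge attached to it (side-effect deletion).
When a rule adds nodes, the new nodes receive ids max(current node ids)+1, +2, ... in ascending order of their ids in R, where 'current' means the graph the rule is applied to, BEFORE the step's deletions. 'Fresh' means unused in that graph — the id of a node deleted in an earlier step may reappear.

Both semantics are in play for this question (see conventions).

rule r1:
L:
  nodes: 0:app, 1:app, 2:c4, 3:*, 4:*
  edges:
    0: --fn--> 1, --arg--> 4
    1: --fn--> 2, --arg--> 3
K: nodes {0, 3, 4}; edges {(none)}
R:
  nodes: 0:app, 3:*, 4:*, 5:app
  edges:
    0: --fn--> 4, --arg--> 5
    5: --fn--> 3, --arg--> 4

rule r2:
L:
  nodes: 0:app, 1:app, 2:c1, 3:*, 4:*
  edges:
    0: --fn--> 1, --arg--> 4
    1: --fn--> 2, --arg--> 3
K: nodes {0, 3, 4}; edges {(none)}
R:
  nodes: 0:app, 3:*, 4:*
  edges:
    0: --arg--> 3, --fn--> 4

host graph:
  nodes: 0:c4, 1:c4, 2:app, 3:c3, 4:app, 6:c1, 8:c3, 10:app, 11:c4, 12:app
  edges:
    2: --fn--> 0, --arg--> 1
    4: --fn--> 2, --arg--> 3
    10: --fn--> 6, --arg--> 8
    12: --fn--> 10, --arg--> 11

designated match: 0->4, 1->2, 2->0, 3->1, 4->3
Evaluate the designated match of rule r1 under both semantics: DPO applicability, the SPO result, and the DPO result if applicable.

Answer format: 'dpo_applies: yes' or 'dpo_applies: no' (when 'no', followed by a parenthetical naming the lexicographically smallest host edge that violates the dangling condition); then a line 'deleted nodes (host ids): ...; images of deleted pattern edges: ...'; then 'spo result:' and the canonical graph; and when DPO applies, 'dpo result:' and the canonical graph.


dpo_applies: yes
deleted nodes (host ids): 0, 2; images of deleted pattern edges: (2,0,fn); (2,1,arg); (4,2,fn); (4,3,arg)
spo result:
nodes: 1:c4, 3:c3, 4:app, 6:c1, 8:c3, 10:app, 11:c4, 12:app, 13:app
edges: (4,3,fn); (4,13,arg); (10,6,fn); (10,8,arg); (12,10,fn); (12,11,arg); (13,1,fn); (13,3,arg)
dpo result:
nodes: 1:c4, 3:c3, 4:app, 6:c1, 8:c3, 10:app, 11:c4, 12:app, 13:app
edges: (4,3,fn); (4,13,arg); (10,6,fn); (10,8,arg); (12,10,fn); (12,11,arg); (13,1,fn); (13,3,arg)


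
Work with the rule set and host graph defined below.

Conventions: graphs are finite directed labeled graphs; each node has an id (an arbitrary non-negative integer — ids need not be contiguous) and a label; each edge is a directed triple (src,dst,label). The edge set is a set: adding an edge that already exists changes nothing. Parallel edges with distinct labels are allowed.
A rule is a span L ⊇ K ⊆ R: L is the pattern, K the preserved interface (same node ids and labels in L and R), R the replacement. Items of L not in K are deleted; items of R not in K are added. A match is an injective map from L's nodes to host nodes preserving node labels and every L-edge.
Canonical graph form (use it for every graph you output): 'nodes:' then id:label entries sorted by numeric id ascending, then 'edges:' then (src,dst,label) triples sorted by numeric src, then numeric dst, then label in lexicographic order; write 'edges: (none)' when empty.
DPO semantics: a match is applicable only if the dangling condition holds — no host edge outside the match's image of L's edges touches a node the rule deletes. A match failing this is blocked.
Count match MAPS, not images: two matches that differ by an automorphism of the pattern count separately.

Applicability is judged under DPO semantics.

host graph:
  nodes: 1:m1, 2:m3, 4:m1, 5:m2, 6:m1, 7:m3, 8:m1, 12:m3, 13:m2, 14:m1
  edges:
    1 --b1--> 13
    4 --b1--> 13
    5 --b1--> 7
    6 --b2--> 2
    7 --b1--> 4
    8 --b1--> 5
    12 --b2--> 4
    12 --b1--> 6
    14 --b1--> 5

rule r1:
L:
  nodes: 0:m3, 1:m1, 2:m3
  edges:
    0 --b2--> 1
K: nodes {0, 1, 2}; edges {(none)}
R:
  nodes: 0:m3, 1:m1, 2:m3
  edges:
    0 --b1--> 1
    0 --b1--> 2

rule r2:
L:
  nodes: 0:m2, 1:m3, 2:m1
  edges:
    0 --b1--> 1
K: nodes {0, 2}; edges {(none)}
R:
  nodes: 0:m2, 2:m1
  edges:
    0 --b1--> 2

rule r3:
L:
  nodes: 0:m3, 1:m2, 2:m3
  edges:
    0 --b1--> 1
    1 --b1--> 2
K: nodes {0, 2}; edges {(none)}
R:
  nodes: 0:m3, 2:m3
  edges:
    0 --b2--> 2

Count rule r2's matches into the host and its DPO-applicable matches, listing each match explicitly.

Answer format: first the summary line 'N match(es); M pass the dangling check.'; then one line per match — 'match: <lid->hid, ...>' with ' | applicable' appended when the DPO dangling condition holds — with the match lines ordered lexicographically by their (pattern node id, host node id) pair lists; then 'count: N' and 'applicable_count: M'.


5 match(es); 0 pass the dangling check.
match: 0->5, 1->7, 2->1
match: 0->5, 1->7, 2->4
match: 0->5, 1->7, 2->6
match: 0->5, 1->7, 2->8
match: 0->5, 1->7, 2->14
count: 5
applicable_count: 0


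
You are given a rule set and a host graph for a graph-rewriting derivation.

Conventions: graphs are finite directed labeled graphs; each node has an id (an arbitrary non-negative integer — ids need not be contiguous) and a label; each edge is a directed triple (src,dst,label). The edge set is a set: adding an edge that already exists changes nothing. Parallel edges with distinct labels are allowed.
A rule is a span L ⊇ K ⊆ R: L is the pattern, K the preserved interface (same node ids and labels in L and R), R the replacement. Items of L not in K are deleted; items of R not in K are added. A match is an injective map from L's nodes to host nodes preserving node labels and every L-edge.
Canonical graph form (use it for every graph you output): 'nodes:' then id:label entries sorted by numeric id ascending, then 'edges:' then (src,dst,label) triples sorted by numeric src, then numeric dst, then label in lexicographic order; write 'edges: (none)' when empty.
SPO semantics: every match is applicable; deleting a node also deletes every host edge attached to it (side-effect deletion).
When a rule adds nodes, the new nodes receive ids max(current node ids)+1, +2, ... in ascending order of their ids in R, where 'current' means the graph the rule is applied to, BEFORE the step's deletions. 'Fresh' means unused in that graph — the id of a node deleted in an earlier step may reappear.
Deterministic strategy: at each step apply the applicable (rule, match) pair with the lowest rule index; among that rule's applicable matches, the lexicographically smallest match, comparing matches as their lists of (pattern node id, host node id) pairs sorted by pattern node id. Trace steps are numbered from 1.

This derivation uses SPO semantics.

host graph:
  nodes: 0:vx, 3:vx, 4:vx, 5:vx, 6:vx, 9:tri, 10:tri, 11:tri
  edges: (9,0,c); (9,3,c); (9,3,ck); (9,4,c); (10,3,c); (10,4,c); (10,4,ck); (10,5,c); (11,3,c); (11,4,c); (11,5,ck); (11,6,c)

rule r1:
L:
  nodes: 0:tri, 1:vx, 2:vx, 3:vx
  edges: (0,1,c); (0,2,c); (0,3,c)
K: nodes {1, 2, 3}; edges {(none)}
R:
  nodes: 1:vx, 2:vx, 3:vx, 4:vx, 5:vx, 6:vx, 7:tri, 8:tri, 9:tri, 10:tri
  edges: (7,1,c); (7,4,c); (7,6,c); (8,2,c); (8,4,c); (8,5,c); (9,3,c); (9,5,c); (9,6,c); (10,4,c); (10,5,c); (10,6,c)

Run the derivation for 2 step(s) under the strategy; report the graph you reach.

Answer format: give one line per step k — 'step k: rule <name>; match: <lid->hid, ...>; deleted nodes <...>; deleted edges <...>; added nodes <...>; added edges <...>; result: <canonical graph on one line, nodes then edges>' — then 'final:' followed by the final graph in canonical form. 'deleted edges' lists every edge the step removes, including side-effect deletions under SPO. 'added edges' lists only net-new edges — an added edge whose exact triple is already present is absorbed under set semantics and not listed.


step 1: rule r1; match: 0->9, 1->0, 2->3, 3->4; deleted nodes 9; deleted edges (9,0,c); (9,3,c); (9,3,ck); (9,4,c); added nodes 12, 13, 14, 15, 16, 17, 18; added edges (15,0,c); (15,12,c); (15,14,c); (16,3,c); (16,12,c); (16,13,c); (17,4,c); (17,13,c); (17,14,c); (18,12,c); (18,13,c); (18,14,c); result: nodes: 0:vx, 3:vx, 4:vx, 5:vx, 6:vx, 10:tri, 11:tri, 12:vx, 13:vx, 14:vx, 15:tri, 16:tri, 17:tri, 18:tri edges: (10,3,c); (10,4,c); (10,4,ck); (10,5,c); (11,3,c); (11,4,c); (11,5,ck); (11,6,c); (15,0,c); (15,12,c); (15,14,c); (16,3,c); (16,12,c); (16,13,c); (17,4,c); (17,13,c); (17,14,c); (18,12,c); (18,13,c); (18,14,c)
step 2: rule r1; match: 0->10, 1->3, 2->4, 3->5; deleted nodes 10; deleted edges (10,3,c); (10,4,c); (10,4,ck); (10,5,c); added nodes 19, 20, 21, 22, 23, 24, 25; added edges (22,3,c); (22,19,c); (22,21,c); (23,4,c); (23,19,c); (23,20,c); (24,5,c); (24,20,c); (24,21,c); (25,19,c); (25,20,c); (25,21,c); result: nodes: 0:vx, 3:vx, 4:vx, 5:vx, 6:vx, 11:tri, 12:vx, 13:vx, 14:vx, 15:tri, 16:tri, 17:tri, 18:tri, 19:vx, 20:vx, 21:vx, 22:tri, 23:tri, 24:tri, 25:tri edges: (11,3,c); (11,4,c); (11,5,ck); (11,6,c); (15,0,c); (15,12,c); (15,14,c); (16,3,c); (16,12,c); (16,13,c); (17,4,c); (17,13,c); (17,14,c); (18,12,c); (18,13,c); (18,14,c); (22,3,c); (22,19,c); (22,21,c); (23,4,c); (23,19,c); (23,20,c); (24,5,c); (24,20,c); (24,21,c); (25,19,c); (25,20,c); (25,21,c)
final:
nodes: 0:vx, 3:vx, 4:vx, 5:vx, 6:vx, 11:tri, 12:vx, 13:vx, 14:vx, 15:tri, 16:tri, 17:tri, 18:tri, 19:vx, 20:vx, 21:vx, 22:tri, 23:tri, 24:tri, 25:tri
edges: (11,3,c); (11,4,c); (11,5,ck); (11,6,c); (15,0,c); (15,12,c); (15,14,c); (16,3,c); (16,12,c); (16,13,c); (17,4,c); (17,13,c); (17,14,c); (18,12,c); (18,13,c); (18,14,c); (22,3,c); (22,19,c); (22,21,c); (23,4,c); (23,19,c); (23,20,c); (24,5,c); (24,20,c); (24,21,c); (25,19,c); (25,20,c); (25,21,c)
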